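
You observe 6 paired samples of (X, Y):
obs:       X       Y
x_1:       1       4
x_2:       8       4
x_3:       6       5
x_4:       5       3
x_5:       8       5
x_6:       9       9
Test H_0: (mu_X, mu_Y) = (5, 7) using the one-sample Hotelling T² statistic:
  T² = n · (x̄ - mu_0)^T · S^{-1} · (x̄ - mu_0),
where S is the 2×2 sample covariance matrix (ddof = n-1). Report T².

Step 1 — sample mean vector:
  mean(X) = (1 + 8 + 6 + 5 + 8 + 9) / 6 = 37/6 = 6.1667
  mean(Y) = (4 + 4 + 5 + 3 + 5 + 9) / 6 = 30/6 = 5
  x̄ = (6.1667, 5),  deviation x̄ - mu_0 = (6.1667, 5) - (5, 7) = (1.1667, -2).

Step 2 — sample covariance matrix, S[i,j] = (1/(n-1)) · Σ_k (x_{k,i} - mean_i) · (x_{k,j} - mean_j), divisor n-1 = 5:
  S[X,X] = ((-5.1667)·(-5.1667) + (1.8333)·(1.8333) + (-0.1667)·(-0.1667) + (-1.1667)·(-1.1667) + (1.8333)·(1.8333) + (2.8333)·(2.8333)) / 5 = 42.8333/5 = 8.5667
  S[X,Y] = ((-5.1667)·(-1) + (1.8333)·(-1) + (-0.1667)·(0) + (-1.1667)·(-2) + (1.8333)·(0) + (2.8333)·(4)) / 5 = 17/5 = 3.4
  S[Y,Y] = ((-1)·(-1) + (-1)·(-1) + (0)·(0) + (-2)·(-2) + (0)·(0) + (4)·(4)) / 5 = 22/5 = 4.4
  S = [[8.5667, 3.4],
 [3.4, 4.4]].

Step 3 — invert S. det(S) = 8.5667·4.4 - (3.4)² = 26.1333.
  S^{-1} = (1/det) · [[d, -b], [-b, a]] = [[0.1684, -0.1301],
 [-0.1301, 0.3278]].

Step 4 — quadratic form (x̄ - mu_0)^T · S^{-1} · (x̄ - mu_0):
  S^{-1} · (x̄ - mu_0) = (0.4566, -0.8074),
  (x̄ - mu_0)^T · [...] = (1.1667)·(0.4566) + (-2)·(-0.8074) = 2.1475.

Step 5 — scale by n: T² = 6 · 2.1475 = 12.8852.

T² ≈ 12.8852


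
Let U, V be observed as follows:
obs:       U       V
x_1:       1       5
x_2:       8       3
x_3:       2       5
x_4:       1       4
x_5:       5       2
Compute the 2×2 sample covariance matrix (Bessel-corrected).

Step 1 — column means:
  mean(U) = (1 + 8 + 2 + 1 + 5) / 5 = 17/5 = 3.4
  mean(V) = (5 + 3 + 5 + 4 + 2) / 5 = 19/5 = 3.8

Step 2 — sample covariance S[i,j] = (1/(n-1)) · Σ_k (x_{k,i} - mean_i) · (x_{k,j} - mean_j), with n-1 = 4.
  S[U,U] = ((-2.4)·(-2.4) + (4.6)·(4.6) + (-1.4)·(-1.4) + (-2.4)·(-2.4) + (1.6)·(1.6)) / 4 = 37.2/4 = 9.3
  S[U,V] = ((-2.4)·(1.2) + (4.6)·(-0.8) + (-1.4)·(1.2) + (-2.4)·(0.2) + (1.6)·(-1.8)) / 4 = -11.6/4 = -2.9
  S[V,V] = ((1.2)·(1.2) + (-0.8)·(-0.8) + (1.2)·(1.2) + (0.2)·(0.2) + (-1.8)·(-1.8)) / 4 = 6.8/4 = 1.7

S is symmetric (S[j,i] = S[i,j]). Assembling:

S = [[9.3, -2.9],
 [-2.9, 1.7]]


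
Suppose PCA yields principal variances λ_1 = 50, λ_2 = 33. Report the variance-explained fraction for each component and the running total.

Step 1 — total variance = trace(Sigma) = Σ λ_i = 50 + 33 = 83.

Step 2 — fraction explained by component i = λ_i / Σ λ:
  PC1: 50/83 = 0.6024
  PC2: 33/83 = 0.3976

Step 3 — cumulative fraction after k components = (λ_1 + ... + λ_k) / Σ λ:
  k = 1: 50/83 = 0.6024
  k = 2: (50 + 33)/83 = 83/83 = 1

Summary (fraction, with percent):

explained: PC1 0.6024 (60.24%), PC2 0.3976 (39.76%);  cumulative: 0.6024, 1


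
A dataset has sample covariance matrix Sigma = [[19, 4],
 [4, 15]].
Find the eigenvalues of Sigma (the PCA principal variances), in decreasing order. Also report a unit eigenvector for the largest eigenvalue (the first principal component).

Step 1 — characteristic polynomial of 2×2 Sigma:
  det(Sigma - λI) = λ² - trace · λ + det = 0.
  trace = 19 + 15 = 34, det = 19·15 - (4)² = 269.
Step 2 — discriminant:
  Δ = trace² - 4·det = 1156 - 1076 = 80.
Step 3 — eigenvalues:
  λ = (trace ± √Δ)/2 = (34 ± 8.9443)/2,
  λ_1 = 21.4721,  λ_2 = 12.5279.

Step 4 — unit eigenvector for λ_1: solve (Sigma - λ_1 I)v = 0. First row:
  (19 - 21.4721)·v_x + (4)·v_y = 0, i.e. (-2.4721)·v_x + (4)·v_y = 0,
  so v ∝ (b, λ_1 - a) = (4, 2.4721) = u.
  ||u|| = √((4)² + (2.4721)²) = √(22.1115) ≈ 4.7023,
  v_1 = u/||u|| ≈ (0.8507, 0.5257) (||v_1|| = 1).

λ_1 = 21.4721,  λ_2 = 12.5279;  v_1 ≈ (0.8507, 0.5257)


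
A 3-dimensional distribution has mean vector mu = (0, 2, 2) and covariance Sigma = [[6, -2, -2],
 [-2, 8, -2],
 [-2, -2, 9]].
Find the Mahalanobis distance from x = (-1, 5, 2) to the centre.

Step 1 — centre the observation: (x - mu) = (-1, 3, 0).

Step 2 — invert Sigma (cofactor / det for 3×3, or solve directly):
  Sigma^{-1} = [[0.2099, 0.0679, 0.0617],
 [0.0679, 0.1543, 0.0494],
 [0.0617, 0.0494, 0.1358]].

Step 3 — form the quadratic (x - mu)^T · Sigma^{-1} · (x - mu):
  Sigma^{-1} · (x - mu) = (-0.0062, 0.3951, 0.0864).
  (x - mu)^T · [Sigma^{-1} · (x - mu)] = (-1)·(-0.0062) + (3)·(0.3951) + (0)·(0.0864) = 1.1914.

Step 4 — take square root: d = √(1.1914) ≈ 1.0915.

d(x, mu) = √(1.1914) ≈ 1.0915


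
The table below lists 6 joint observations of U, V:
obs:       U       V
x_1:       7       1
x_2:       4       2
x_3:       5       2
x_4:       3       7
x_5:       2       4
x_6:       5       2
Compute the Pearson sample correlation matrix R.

Step 1 — column means:
  mean(U) = (7 + 4 + 5 + 3 + 2 + 5) / 6 = 26/6 = 4.3333
  mean(V) = (1 + 2 + 2 + 7 + 4 + 2) / 6 = 18/6 = 3

Step 2 — sample variances and covariances s[i,j] = (1/(n-1)) · Σ_k (x_{k,i} - mean_i) · (x_{k,j} - mean_j), with n-1 = 5:
  s[U,U] = ((2.6667)·(2.6667) + (-0.3333)·(-0.3333) + (0.6667)·(0.6667) + (-1.3333)·(-1.3333) + (-2.3333)·(-2.3333) + (0.6667)·(0.6667)) / 5 = 15.3333/5 = 3.0667
  s[U,V] = ((2.6667)·(-2) + (-0.3333)·(-1) + (0.6667)·(-1) + (-1.3333)·(4) + (-2.3333)·(1) + (0.6667)·(-1)) / 5 = -14/5 = -2.8
  s[V,V] = ((-2)·(-2) + (-1)·(-1) + (-1)·(-1) + (4)·(4) + (1)·(1) + (-1)·(-1)) / 5 = 24/5 = 4.8
  Sample standard deviations s_i = √(s[i,i]):
  s(U) = √(3.0667) = 1.7512
  s(V) = √(4.8) = 2.1909

Step 3 — r_{ij} = s_{ij} / (s_i · s_j):
  r[U,U] = 1 (diagonal).
  r[U,V] = -2.8 / (1.7512 · 2.1909) = -2.8 / 3.8367 = -0.7298
  r[V,V] = 1 (diagonal).

R is symmetric with unit diagonal. Assembling:

R = [[1, -0.7298],
 [-0.7298, 1]]


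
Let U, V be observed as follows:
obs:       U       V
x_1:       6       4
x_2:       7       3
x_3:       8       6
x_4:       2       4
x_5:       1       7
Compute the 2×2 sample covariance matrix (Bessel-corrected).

Step 1 — column means:
  mean(U) = (6 + 7 + 8 + 2 + 1) / 5 = 24/5 = 4.8
  mean(V) = (4 + 3 + 6 + 4 + 7) / 5 = 24/5 = 4.8

Step 2 — sample covariance S[i,j] = (1/(n-1)) · Σ_k (x_{k,i} - mean_i) · (x_{k,j} - mean_j), with n-1 = 4.
  S[U,U] = ((1.2)·(1.2) + (2.2)·(2.2) + (3.2)·(3.2) + (-2.8)·(-2.8) + (-3.8)·(-3.8)) / 4 = 38.8/4 = 9.7
  S[U,V] = ((1.2)·(-0.8) + (2.2)·(-1.8) + (3.2)·(1.2) + (-2.8)·(-0.8) + (-3.8)·(2.2)) / 4 = -7.2/4 = -1.8
  S[V,V] = ((-0.8)·(-0.8) + (-1.8)·(-1.8) + (1.2)·(1.2) + (-0.8)·(-0.8) + (2.2)·(2.2)) / 4 = 10.8/4 = 2.7

S is symmetric (S[j,i] = S[i,j]). Assembling:

S = [[9.7, -1.8],
 [-1.8, 2.7]]


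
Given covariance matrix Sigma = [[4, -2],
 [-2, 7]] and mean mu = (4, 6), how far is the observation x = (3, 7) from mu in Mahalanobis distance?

Step 1 — centre the observation: (x - mu) = (-1, 1).

Step 2 — invert Sigma. det(Sigma) = 4·7 - (-2)² = 24.
  Sigma^{-1} = (1/det) · [[d, -b], [-b, a]] = [[0.2917, 0.0833],
 [0.0833, 0.1667]].

Step 3 — form the quadratic (x - mu)^T · Sigma^{-1} · (x - mu):
  Sigma^{-1} · (x - mu) = (-0.2083, 0.0833).
  (x - mu)^T · [Sigma^{-1} · (x - mu)] = (-1)·(-0.2083) + (1)·(0.0833) = 0.2917.

Step 4 — take square root: d = √(0.2917) ≈ 0.5401.

d(x, mu) = √(0.2917) ≈ 0.5401


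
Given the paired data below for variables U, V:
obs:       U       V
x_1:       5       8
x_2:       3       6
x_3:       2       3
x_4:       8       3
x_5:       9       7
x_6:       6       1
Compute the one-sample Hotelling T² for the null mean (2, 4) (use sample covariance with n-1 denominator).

Step 1 — sample mean vector:
  mean(U) = (5 + 3 + 2 + 8 + 9 + 6) / 6 = 33/6 = 5.5
  mean(V) = (8 + 6 + 3 + 3 + 7 + 1) / 6 = 28/6 = 4.6667
  x̄ = (5.5, 4.6667),  deviation x̄ - mu_0 = (5.5, 4.6667) - (2, 4) = (3.5, 0.6667).

Step 2 — sample covariance matrix, S[i,j] = (1/(n-1)) · Σ_k (x_{k,i} - mean_i) · (x_{k,j} - mean_j), divisor n-1 = 5:
  S[U,U] = ((-0.5)·(-0.5) + (-2.5)·(-2.5) + (-3.5)·(-3.5) + (2.5)·(2.5) + (3.5)·(3.5) + (0.5)·(0.5)) / 5 = 37.5/5 = 7.5
  S[U,V] = ((-0.5)·(3.3333) + (-2.5)·(1.3333) + (-3.5)·(-1.6667) + (2.5)·(-1.6667) + (3.5)·(2.3333) + (0.5)·(-3.6667)) / 5 = 3/5 = 0.6
  S[V,V] = ((3.3333)·(3.3333) + (1.3333)·(1.3333) + (-1.6667)·(-1.6667) + (-1.6667)·(-1.6667) + (2.3333)·(2.3333) + (-3.6667)·(-3.6667)) / 5 = 37.3333/5 = 7.4667
  S = [[7.5, 0.6],
 [0.6, 7.4667]].

Step 3 — invert S. det(S) = 7.5·7.4667 - (0.6)² = 55.64.
  S^{-1} = (1/det) · [[d, -b], [-b, a]] = [[0.1342, -0.0108],
 [-0.0108, 0.1348]].

Step 4 — quadratic form (x̄ - mu_0)^T · S^{-1} · (x̄ - mu_0):
  S^{-1} · (x̄ - mu_0) = (0.4625, 0.0521),
  (x̄ - mu_0)^T · [...] = (3.5)·(0.4625) + (0.6667)·(0.0521) = 1.6535.

Step 5 — scale by n: T² = 6 · 1.6535 = 9.9209.

T² ≈ 9.9209


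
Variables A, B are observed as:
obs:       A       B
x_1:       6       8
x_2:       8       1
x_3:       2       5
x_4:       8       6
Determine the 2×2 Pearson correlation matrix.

Step 1 — column means:
  mean(A) = (6 + 8 + 2 + 8) / 4 = 24/4 = 6
  mean(B) = (8 + 1 + 5 + 6) / 4 = 20/4 = 5

Step 2 — sample variances and covariances s[i,j] = (1/(n-1)) · Σ_k (x_{k,i} - mean_i) · (x_{k,j} - mean_j), with n-1 = 3:
  s[A,A] = ((0)·(0) + (2)·(2) + (-4)·(-4) + (2)·(2)) / 3 = 24/3 = 8
  s[A,B] = ((0)·(3) + (2)·(-4) + (-4)·(0) + (2)·(1)) / 3 = -6/3 = -2
  s[B,B] = ((3)·(3) + (-4)·(-4) + (0)·(0) + (1)·(1)) / 3 = 26/3 = 8.6667
  Sample standard deviations s_i = √(s[i,i]):
  s(A) = √(8) = 2.8284
  s(B) = √(8.6667) = 2.9439

Step 3 — r_{ij} = s_{ij} / (s_i · s_j):
  r[A,A] = 1 (diagonal).
  r[A,B] = -2 / (2.8284 · 2.9439) = -2 / 8.3267 = -0.2402
  r[B,B] = 1 (diagonal).

R is symmetric with unit diagonal. Assembling:

R = [[1, -0.2402],
 [-0.2402, 1]]


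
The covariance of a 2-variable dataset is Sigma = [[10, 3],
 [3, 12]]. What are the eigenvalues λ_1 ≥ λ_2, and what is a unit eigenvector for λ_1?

Step 1 — characteristic polynomial of 2×2 Sigma:
  det(Sigma - λI) = λ² - trace · λ + det = 0.
  trace = 10 + 12 = 22, det = 10·12 - (3)² = 111.
Step 2 — discriminant:
  Δ = trace² - 4·det = 484 - 444 = 40.
Step 3 — eigenvalues:
  λ = (trace ± √Δ)/2 = (22 ± 6.3246)/2,
  λ_1 = 14.1623,  λ_2 = 7.8377.

Step 4 — unit eigenvector for λ_1: solve (Sigma - λ_1 I)v = 0. First row:
  (10 - 14.1623)·v_x + (3)·v_y = 0, i.e. (-4.1623)·v_x + (3)·v_y = 0,
  so v ∝ (b, λ_1 - a) = (3, 4.1623) = u.
  ||u|| = √((3)² + (4.1623)²) = √(26.3246) ≈ 5.1307,
  v_1 = u/||u|| ≈ (0.5847, 0.8112) (||v_1|| = 1).

λ_1 = 14.1623,  λ_2 = 7.8377;  v_1 ≈ (0.5847, 0.8112)


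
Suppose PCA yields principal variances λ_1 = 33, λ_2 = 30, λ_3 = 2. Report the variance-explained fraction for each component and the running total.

Step 1 — total variance = trace(Sigma) = Σ λ_i = 33 + 30 + 2 = 65.

Step 2 — fraction explained by component i = λ_i / Σ λ:
  PC1: 33/65 = 0.5077
  PC2: 30/65 = 0.4615
  PC3: 2/65 = 0.0308

Step 3 — cumulative fraction after k components = (λ_1 + ... + λ_k) / Σ λ:
  k = 1: 33/65 = 0.5077
  k = 2: (33 + 30)/65 = 63/65 = 0.9692
  k = 3: (33 + 30 + 2)/65 = 65/65 = 1

Summary (fraction, with percent):

explained: PC1 0.5077 (50.77%), PC2 0.4615 (46.15%), PC3 0.0308 (3.08%);  cumulative: 0.5077, 0.9692, 1


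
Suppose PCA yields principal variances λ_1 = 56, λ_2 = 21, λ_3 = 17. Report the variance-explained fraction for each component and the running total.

Step 1 — total variance = trace(Sigma) = Σ λ_i = 56 + 21 + 17 = 94.

Step 2 — fraction explained by component i = λ_i / Σ λ:
  PC1: 56/94 = 0.5957
  PC2: 21/94 = 0.2234
  PC3: 17/94 = 0.1809

Step 3 — cumulative fraction after k components = (λ_1 + ... + λ_k) / Σ λ:
  k = 1: 56/94 = 0.5957
  k = 2: (56 + 21)/94 = 77/94 = 0.8191
  k = 3: (56 + 21 + 17)/94 = 94/94 = 1

Summary (fraction, with percent):

explained: PC1 0.5957 (59.57%), PC2 0.2234 (22.34%), PC3 0.1809 (18.09%);  cumulative: 0.5957, 0.8191, 1


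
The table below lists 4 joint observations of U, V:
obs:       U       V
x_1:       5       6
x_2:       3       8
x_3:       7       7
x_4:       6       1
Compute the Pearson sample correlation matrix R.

Step 1 — column means:
  mean(U) = (5 + 3 + 7 + 6) / 4 = 21/4 = 5.25
  mean(V) = (6 + 8 + 7 + 1) / 4 = 22/4 = 5.5

Step 2 — sample variances and covariances s[i,j] = (1/(n-1)) · Σ_k (x_{k,i} - mean_i) · (x_{k,j} - mean_j), with n-1 = 3:
  s[U,U] = ((-0.25)·(-0.25) + (-2.25)·(-2.25) + (1.75)·(1.75) + (0.75)·(0.75)) / 3 = 8.75/3 = 2.9167
  s[U,V] = ((-0.25)·(0.5) + (-2.25)·(2.5) + (1.75)·(1.5) + (0.75)·(-4.5)) / 3 = -6.5/3 = -2.1667
  s[V,V] = ((0.5)·(0.5) + (2.5)·(2.5) + (1.5)·(1.5) + (-4.5)·(-4.5)) / 3 = 29/3 = 9.6667
  Sample standard deviations s_i = √(s[i,i]):
  s(U) = √(2.9167) = 1.7078
  s(V) = √(9.6667) = 3.1091

Step 3 — r_{ij} = s_{ij} / (s_i · s_j):
  r[U,U] = 1 (diagonal).
  r[U,V] = -2.1667 / (1.7078 · 3.1091) = -2.1667 / 5.3098 = -0.408
  r[V,V] = 1 (diagonal).

R is symmetric with unit diagonal. Assembling:

R = [[1, -0.408],
 [-0.408, 1]]


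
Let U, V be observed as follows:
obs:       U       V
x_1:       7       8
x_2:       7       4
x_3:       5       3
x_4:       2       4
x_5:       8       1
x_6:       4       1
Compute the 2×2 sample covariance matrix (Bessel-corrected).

Step 1 — column means:
  mean(U) = (7 + 7 + 5 + 2 + 8 + 4) / 6 = 33/6 = 5.5
  mean(V) = (8 + 4 + 3 + 4 + 1 + 1) / 6 = 21/6 = 3.5

Step 2 — sample covariance S[i,j] = (1/(n-1)) · Σ_k (x_{k,i} - mean_i) · (x_{k,j} - mean_j), with n-1 = 5.
  S[U,U] = ((1.5)·(1.5) + (1.5)·(1.5) + (-0.5)·(-0.5) + (-3.5)·(-3.5) + (2.5)·(2.5) + (-1.5)·(-1.5)) / 5 = 25.5/5 = 5.1
  S[U,V] = ((1.5)·(4.5) + (1.5)·(0.5) + (-0.5)·(-0.5) + (-3.5)·(0.5) + (2.5)·(-2.5) + (-1.5)·(-2.5)) / 5 = 3.5/5 = 0.7
  S[V,V] = ((4.5)·(4.5) + (0.5)·(0.5) + (-0.5)·(-0.5) + (0.5)·(0.5) + (-2.5)·(-2.5) + (-2.5)·(-2.5)) / 5 = 33.5/5 = 6.7

S is symmetric (S[j,i] = S[i,j]). Assembling:

S = [[5.1, 0.7],
 [0.7, 6.7]]


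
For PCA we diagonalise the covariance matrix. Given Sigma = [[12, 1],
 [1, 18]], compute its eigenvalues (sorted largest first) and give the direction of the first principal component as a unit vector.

Step 1 — characteristic polynomial of 2×2 Sigma:
  det(Sigma - λI) = λ² - trace · λ + det = 0.
  trace = 12 + 18 = 30, det = 12·18 - (1)² = 215.
Step 2 — discriminant:
  Δ = trace² - 4·det = 900 - 860 = 40.
Step 3 — eigenvalues:
  λ = (trace ± √Δ)/2 = (30 ± 6.3246)/2,
  λ_1 = 18.1623,  λ_2 = 11.8377.

Step 4 — unit eigenvector for λ_1: solve (Sigma - λ_1 I)v = 0. First row:
  (12 - 18.1623)·v_x + (1)·v_y = 0, i.e. (-6.1623)·v_x + (1)·v_y = 0,
  so v ∝ (b, λ_1 - a) = (1, 6.1623) = u.
  ||u|| = √((1)² + (6.1623)²) = √(38.9737) ≈ 6.2429,
  v_1 = u/||u|| ≈ (0.1602, 0.9871) (||v_1|| = 1).

λ_1 = 18.1623,  λ_2 = 11.8377;  v_1 ≈ (0.1602, 0.9871)


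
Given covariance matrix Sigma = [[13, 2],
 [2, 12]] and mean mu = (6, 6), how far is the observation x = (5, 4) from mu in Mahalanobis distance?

Step 1 — centre the observation: (x - mu) = (-1, -2).

Step 2 — invert Sigma. det(Sigma) = 13·12 - (2)² = 152.
  Sigma^{-1} = (1/det) · [[d, -b], [-b, a]] = [[0.0789, -0.0132],
 [-0.0132, 0.0855]].

Step 3 — form the quadratic (x - mu)^T · Sigma^{-1} · (x - mu):
  Sigma^{-1} · (x - mu) = (-0.0526, -0.1579).
  (x - mu)^T · [Sigma^{-1} · (x - mu)] = (-1)·(-0.0526) + (-2)·(-0.1579) = 0.3684.

Step 4 — take square root: d = √(0.3684) ≈ 0.607.

d(x, mu) = √(0.3684) ≈ 0.607


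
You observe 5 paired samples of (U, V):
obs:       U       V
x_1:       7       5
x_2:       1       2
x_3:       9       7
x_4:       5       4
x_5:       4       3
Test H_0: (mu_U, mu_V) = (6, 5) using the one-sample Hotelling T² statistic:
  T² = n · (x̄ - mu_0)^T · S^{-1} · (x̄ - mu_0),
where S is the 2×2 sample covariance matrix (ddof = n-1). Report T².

Step 1 — sample mean vector:
  mean(U) = (7 + 1 + 9 + 5 + 4) / 5 = 26/5 = 5.2
  mean(V) = (5 + 2 + 7 + 4 + 3) / 5 = 21/5 = 4.2
  x̄ = (5.2, 4.2),  deviation x̄ - mu_0 = (5.2, 4.2) - (6, 5) = (-0.8, -0.8).

Step 2 — sample covariance matrix, S[i,j] = (1/(n-1)) · Σ_k (x_{k,i} - mean_i) · (x_{k,j} - mean_j), divisor n-1 = 4:
  S[U,U] = ((1.8)·(1.8) + (-4.2)·(-4.2) + (3.8)·(3.8) + (-0.2)·(-0.2) + (-1.2)·(-1.2)) / 4 = 36.8/4 = 9.2
  S[U,V] = ((1.8)·(0.8) + (-4.2)·(-2.2) + (3.8)·(2.8) + (-0.2)·(-0.2) + (-1.2)·(-1.2)) / 4 = 22.8/4 = 5.7
  S[V,V] = ((0.8)·(0.8) + (-2.2)·(-2.2) + (2.8)·(2.8) + (-0.2)·(-0.2) + (-1.2)·(-1.2)) / 4 = 14.8/4 = 3.7
  S = [[9.2, 5.7],
 [5.7, 3.7]].

Step 3 — invert S. det(S) = 9.2·3.7 - (5.7)² = 1.55.
  S^{-1} = (1/det) · [[d, -b], [-b, a]] = [[2.3871, -3.6774],
 [-3.6774, 5.9355]].

Step 4 — quadratic form (x̄ - mu_0)^T · S^{-1} · (x̄ - mu_0):
  S^{-1} · (x̄ - mu_0) = (1.0323, -1.8065),
  (x̄ - mu_0)^T · [...] = (-0.8)·(1.0323) + (-0.8)·(-1.8065) = 0.6194.

Step 5 — scale by n: T² = 5 · 0.6194 = 3.0968.

T² ≈ 3.0968


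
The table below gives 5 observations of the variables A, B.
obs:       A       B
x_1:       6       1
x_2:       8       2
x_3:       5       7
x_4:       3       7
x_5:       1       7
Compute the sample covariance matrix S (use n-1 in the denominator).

Step 1 — column means:
  mean(A) = (6 + 8 + 5 + 3 + 1) / 5 = 23/5 = 4.6
  mean(B) = (1 + 2 + 7 + 7 + 7) / 5 = 24/5 = 4.8

Step 2 — sample covariance S[i,j] = (1/(n-1)) · Σ_k (x_{k,i} - mean_i) · (x_{k,j} - mean_j), with n-1 = 4.
  S[A,A] = ((1.4)·(1.4) + (3.4)·(3.4) + (0.4)·(0.4) + (-1.6)·(-1.6) + (-3.6)·(-3.6)) / 4 = 29.2/4 = 7.3
  S[A,B] = ((1.4)·(-3.8) + (3.4)·(-2.8) + (0.4)·(2.2) + (-1.6)·(2.2) + (-3.6)·(2.2)) / 4 = -25.4/4 = -6.35
  S[B,B] = ((-3.8)·(-3.8) + (-2.8)·(-2.8) + (2.2)·(2.2) + (2.2)·(2.2) + (2.2)·(2.2)) / 4 = 36.8/4 = 9.2

S is symmetric (S[j,i] = S[i,j]). Assembling:

S = [[7.3, -6.35],
 [-6.35, 9.2]]


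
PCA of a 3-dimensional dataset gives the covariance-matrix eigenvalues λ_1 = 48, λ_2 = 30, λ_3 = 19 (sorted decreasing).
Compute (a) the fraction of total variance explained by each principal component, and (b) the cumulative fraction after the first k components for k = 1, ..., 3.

Step 1 — total variance = trace(Sigma) = Σ λ_i = 48 + 30 + 19 = 97.

Step 2 — fraction explained by component i = λ_i / Σ λ:
  PC1: 48/97 = 0.4948
  PC2: 30/97 = 0.3093
  PC3: 19/97 = 0.1959

Step 3 — cumulative fraction after k components = (λ_1 + ... + λ_k) / Σ λ:
  k = 1: 48/97 = 0.4948
  k = 2: (48 + 30)/97 = 78/97 = 0.8041
  k = 3: (48 + 30 + 19)/97 = 97/97 = 1

Summary (fraction, with percent):

explained: PC1 0.4948 (49.48%), PC2 0.3093 (30.93%), PC3 0.1959 (19.59%);  cumulative: 0.4948, 0.8041, 1


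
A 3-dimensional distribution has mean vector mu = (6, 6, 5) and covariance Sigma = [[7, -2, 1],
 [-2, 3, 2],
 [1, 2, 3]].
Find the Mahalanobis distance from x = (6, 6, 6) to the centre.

Step 1 — centre the observation: (x - mu) = (0, 0, 1).

Step 2 — invert Sigma (cofactor / det for 3×3, or solve directly):
  Sigma^{-1} = [[0.4167, 0.6667, -0.5833],
 [0.6667, 1.6667, -1.3333],
 [-0.5833, -1.3333, 1.4167]].

Step 3 — form the quadratic (x - mu)^T · Sigma^{-1} · (x - mu):
  Sigma^{-1} · (x - mu) = (-0.5833, -1.3333, 1.4167).
  (x - mu)^T · [Sigma^{-1} · (x - mu)] = (0)·(-0.5833) + (0)·(-1.3333) + (1)·(1.4167) = 1.4167.

Step 4 — take square root: d = √(1.4167) ≈ 1.1902.

d(x, mu) = √(1.4167) ≈ 1.1902


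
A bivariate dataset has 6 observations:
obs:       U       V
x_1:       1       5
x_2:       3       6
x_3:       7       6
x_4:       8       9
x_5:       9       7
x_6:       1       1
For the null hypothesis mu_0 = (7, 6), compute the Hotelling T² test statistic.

Step 1 — sample mean vector:
  mean(U) = (1 + 3 + 7 + 8 + 9 + 1) / 6 = 29/6 = 4.8333
  mean(V) = (5 + 6 + 6 + 9 + 7 + 1) / 6 = 34/6 = 5.6667
  x̄ = (4.8333, 5.6667),  deviation x̄ - mu_0 = (4.8333, 5.6667) - (7, 6) = (-2.1667, -0.3333).

Step 2 — sample covariance matrix, S[i,j] = (1/(n-1)) · Σ_k (x_{k,i} - mean_i) · (x_{k,j} - mean_j), divisor n-1 = 5:
  S[U,U] = ((-3.8333)·(-3.8333) + (-1.8333)·(-1.8333) + (2.1667)·(2.1667) + (3.1667)·(3.1667) + (4.1667)·(4.1667) + (-3.8333)·(-3.8333)) / 5 = 64.8333/5 = 12.9667
  S[U,V] = ((-3.8333)·(-0.6667) + (-1.8333)·(0.3333) + (2.1667)·(0.3333) + (3.1667)·(3.3333) + (4.1667)·(1.3333) + (-3.8333)·(-4.6667)) / 5 = 36.6667/5 = 7.3333
  S[V,V] = ((-0.6667)·(-0.6667) + (0.3333)·(0.3333) + (0.3333)·(0.3333) + (3.3333)·(3.3333) + (1.3333)·(1.3333) + (-4.6667)·(-4.6667)) / 5 = 35.3333/5 = 7.0667
  S = [[12.9667, 7.3333],
 [7.3333, 7.0667]].

Step 3 — invert S. det(S) = 12.9667·7.0667 - (7.3333)² = 37.8533.
  S^{-1} = (1/det) · [[d, -b], [-b, a]] = [[0.1867, -0.1937],
 [-0.1937, 0.3426]].

Step 4 — quadratic form (x̄ - mu_0)^T · S^{-1} · (x̄ - mu_0):
  S^{-1} · (x̄ - mu_0) = (-0.3399, 0.3056),
  (x̄ - mu_0)^T · [...] = (-2.1667)·(-0.3399) + (-0.3333)·(0.3056) = 0.6346.

Step 5 — scale by n: T² = 6 · 0.6346 = 3.8077.

T² ≈ 3.8077


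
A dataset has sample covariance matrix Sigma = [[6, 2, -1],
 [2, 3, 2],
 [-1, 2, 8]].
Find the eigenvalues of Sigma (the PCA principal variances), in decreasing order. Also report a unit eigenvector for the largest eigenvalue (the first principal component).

Step 1 — characteristic polynomial p(λ) = det(λI - Sigma) = λ³ - tr·λ² + c_1·λ - det, where tr = trace, c_1 = sum of the principal 2×2 minors, det = det(Sigma):
  tr = 6 + 3 + 8 = 17,
  c_1 = (6·3 - (2)²) + (6·8 - (-1)²) + (3·8 - (2)²) = 14 + 47 + 20 = 81,
  det = 6·(3·8 - (2)²) - (2)·((2)·8 - (2)·(-1)) + (-1)·((2)·(2) - 3·(-1)) = 6·(20) - (2)·(18) + (-1)·(7) = 77.
  So p(λ) = λ³ - 17λ² + 81λ - 77.
Step 2 — look for an integer root (rational root theorem: any rational root is an integer divisor of 77). Testing λ = 7:
  p(7) = 343 - 833 + 567 - 77 = 0  ✓
  Dividing out (λ - 7): p(λ) = (λ - 7)(λ² - 10λ + 11).
Step 3 — remaining eigenvalues from the quadratic λ² - 10λ + 11 = 0:
  Δ = 10² - 4·11 = 100 - 44 = 56,  λ = (10 ± √56)/2 = (10 ± 7.4833)/2 ≈ 8.7417 or 1.2583.
  Sorted: λ_1 = 8.7417,  λ_2 = 7,  λ_3 = 1.2583  (check: sum = 17 = tr ✓).

Step 4 — unit eigenvector for λ_1 ≈ 8.7417: v spans the null space of (Sigma - λ_1 I), whose rows are
  r_1 = (-2.7417, 2, -1),  r_2 = (2, -5.7417, 2),  r_3 = (-1, 2, -0.7417).
  v is orthogonal to every row, so take v ∝ r_1 × r_2 = ((2)·(2) - (-1)·(-5.7417), (-1)·(2) - (-2.7417)·(2), (-2.7417)·(-5.7417) - (2)·(2)) ≈ (-1.7417, 3.4833, 11.7417).
  Rescale (multiply by -1 so the first nonzero entry is positive): u = (1.7417, -3.4833, -11.7417).
  ||u|| = √((1.7417)² + (-3.4833)² + (-11.7417)²) = √(153.0334) ≈ 12.3707,  v_1 = u/||u|| ≈ (0.1408, -0.2816, -0.9492) (||v_1|| = 1).

λ_1 = 8.7417,  λ_2 = 7,  λ_3 = 1.2583;  v_1 ≈ (0.1408, -0.2816, -0.9492)


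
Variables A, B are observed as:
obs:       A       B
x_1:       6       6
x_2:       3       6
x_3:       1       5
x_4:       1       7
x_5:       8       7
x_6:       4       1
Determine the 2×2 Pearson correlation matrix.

Step 1 — column means:
  mean(A) = (6 + 3 + 1 + 1 + 8 + 4) / 6 = 23/6 = 3.8333
  mean(B) = (6 + 6 + 5 + 7 + 7 + 1) / 6 = 32/6 = 5.3333

Step 2 — sample variances and covariances s[i,j] = (1/(n-1)) · Σ_k (x_{k,i} - mean_i) · (x_{k,j} - mean_j), with n-1 = 5:
  s[A,A] = ((2.1667)·(2.1667) + (-0.8333)·(-0.8333) + (-2.8333)·(-2.8333) + (-2.8333)·(-2.8333) + (4.1667)·(4.1667) + (0.1667)·(0.1667)) / 5 = 38.8333/5 = 7.7667
  s[A,B] = ((2.1667)·(0.6667) + (-0.8333)·(0.6667) + (-2.8333)·(-0.3333) + (-2.8333)·(1.6667) + (4.1667)·(1.6667) + (0.1667)·(-4.3333)) / 5 = 3.3333/5 = 0.6667
  s[B,B] = ((0.6667)·(0.6667) + (0.6667)·(0.6667) + (-0.3333)·(-0.3333) + (1.6667)·(1.6667) + (1.6667)·(1.6667) + (-4.3333)·(-4.3333)) / 5 = 25.3333/5 = 5.0667
  Sample standard deviations s_i = √(s[i,i]):
  s(A) = √(7.7667) = 2.7869
  s(B) = √(5.0667) = 2.2509

Step 3 — r_{ij} = s_{ij} / (s_i · s_j):
  r[A,A] = 1 (diagonal).
  r[A,B] = 0.6667 / (2.7869 · 2.2509) = 0.6667 / 6.273 = 0.1063
  r[B,B] = 1 (diagonal).

R is symmetric with unit diagonal. Assembling:

R = [[1, 0.1063],
 [0.1063, 1]]


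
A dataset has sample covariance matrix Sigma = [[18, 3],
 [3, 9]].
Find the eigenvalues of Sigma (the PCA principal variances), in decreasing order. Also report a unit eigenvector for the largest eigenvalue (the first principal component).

Step 1 — characteristic polynomial of 2×2 Sigma:
  det(Sigma - λI) = λ² - trace · λ + det = 0.
  trace = 18 + 9 = 27, det = 18·9 - (3)² = 153.
Step 2 — discriminant:
  Δ = trace² - 4·det = 729 - 612 = 117.
Step 3 — eigenvalues:
  λ = (trace ± √Δ)/2 = (27 ± 10.8167)/2,
  λ_1 = 18.9083,  λ_2 = 8.0917.

Step 4 — unit eigenvector for λ_1: solve (Sigma - λ_1 I)v = 0. First row:
  (18 - 18.9083)·v_x + (3)·v_y = 0, i.e. (-0.9083)·v_x + (3)·v_y = 0,
  so v ∝ (b, λ_1 - a) = (3, 0.9083) = u.
  ||u|| = √((3)² + (0.9083)²) = √(9.8251) ≈ 3.1345,
  v_1 = u/||u|| ≈ (0.9571, 0.2898) (||v_1|| = 1).

λ_1 = 18.9083,  λ_2 = 8.0917;  v_1 ≈ (0.9571, 0.2898)


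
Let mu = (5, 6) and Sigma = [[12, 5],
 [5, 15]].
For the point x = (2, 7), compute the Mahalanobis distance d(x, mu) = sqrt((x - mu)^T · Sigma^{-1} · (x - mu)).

Step 1 — centre the observation: (x - mu) = (-3, 1).

Step 2 — invert Sigma. det(Sigma) = 12·15 - (5)² = 155.
  Sigma^{-1} = (1/det) · [[d, -b], [-b, a]] = [[0.0968, -0.0323],
 [-0.0323, 0.0774]].

Step 3 — form the quadratic (x - mu)^T · Sigma^{-1} · (x - mu):
  Sigma^{-1} · (x - mu) = (-0.3226, 0.1742).
  (x - mu)^T · [Sigma^{-1} · (x - mu)] = (-3)·(-0.3226) + (1)·(0.1742) = 1.1419.

Step 4 — take square root: d = √(1.1419) ≈ 1.0686.

d(x, mu) = √(1.1419) ≈ 1.0686


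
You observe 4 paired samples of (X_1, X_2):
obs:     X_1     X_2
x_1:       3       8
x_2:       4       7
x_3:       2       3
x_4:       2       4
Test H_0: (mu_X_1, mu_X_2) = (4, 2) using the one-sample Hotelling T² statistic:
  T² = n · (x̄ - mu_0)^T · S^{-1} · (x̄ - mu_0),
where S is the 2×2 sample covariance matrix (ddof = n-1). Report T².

Step 1 — sample mean vector:
  mean(X_1) = (3 + 4 + 2 + 2) / 4 = 11/4 = 2.75
  mean(X_2) = (8 + 7 + 3 + 4) / 4 = 22/4 = 5.5
  x̄ = (2.75, 5.5),  deviation x̄ - mu_0 = (2.75, 5.5) - (4, 2) = (-1.25, 3.5).

Step 2 — sample covariance matrix, S[i,j] = (1/(n-1)) · Σ_k (x_{k,i} - mean_i) · (x_{k,j} - mean_j), divisor n-1 = 3:
  S[X_1,X_1] = ((0.25)·(0.25) + (1.25)·(1.25) + (-0.75)·(-0.75) + (-0.75)·(-0.75)) / 3 = 2.75/3 = 0.9167
  S[X_1,X_2] = ((0.25)·(2.5) + (1.25)·(1.5) + (-0.75)·(-2.5) + (-0.75)·(-1.5)) / 3 = 5.5/3 = 1.8333
  S[X_2,X_2] = ((2.5)·(2.5) + (1.5)·(1.5) + (-2.5)·(-2.5) + (-1.5)·(-1.5)) / 3 = 17/3 = 5.6667
  S = [[0.9167, 1.8333],
 [1.8333, 5.6667]].

Step 3 — invert S. det(S) = 0.9167·5.6667 - (1.8333)² = 1.8333.
  S^{-1} = (1/det) · [[d, -b], [-b, a]] = [[3.0909, -1],
 [-1, 0.5]].

Step 4 — quadratic form (x̄ - mu_0)^T · S^{-1} · (x̄ - mu_0):
  S^{-1} · (x̄ - mu_0) = (-7.3636, 3),
  (x̄ - mu_0)^T · [...] = (-1.25)·(-7.3636) + (3.5)·(3) = 19.7045.

Step 5 — scale by n: T² = 4 · 19.7045 = 78.8182.

T² ≈ 78.8182


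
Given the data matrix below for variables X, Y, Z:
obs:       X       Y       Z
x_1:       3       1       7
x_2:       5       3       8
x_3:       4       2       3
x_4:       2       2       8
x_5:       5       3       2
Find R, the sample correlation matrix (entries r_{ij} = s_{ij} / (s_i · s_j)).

Step 1 — column means:
  mean(X) = (3 + 5 + 4 + 2 + 5) / 5 = 19/5 = 3.8
  mean(Y) = (1 + 3 + 2 + 2 + 3) / 5 = 11/5 = 2.2
  mean(Z) = (7 + 8 + 3 + 8 + 2) / 5 = 28/5 = 5.6

Step 2 — sample variances and covariances s[i,j] = (1/(n-1)) · Σ_k (x_{k,i} - mean_i) · (x_{k,j} - mean_j), with n-1 = 4:
  s[X,X] = ((-0.8)·(-0.8) + (1.2)·(1.2) + (0.2)·(0.2) + (-1.8)·(-1.8) + (1.2)·(1.2)) / 4 = 6.8/4 = 1.7
  s[X,Y] = ((-0.8)·(-1.2) + (1.2)·(0.8) + (0.2)·(-0.2) + (-1.8)·(-0.2) + (1.2)·(0.8)) / 4 = 3.2/4 = 0.8
  s[X,Z] = ((-0.8)·(1.4) + (1.2)·(2.4) + (0.2)·(-2.6) + (-1.8)·(2.4) + (1.2)·(-3.6)) / 4 = -7.4/4 = -1.85
  s[Y,Y] = ((-1.2)·(-1.2) + (0.8)·(0.8) + (-0.2)·(-0.2) + (-0.2)·(-0.2) + (0.8)·(0.8)) / 4 = 2.8/4 = 0.7
  s[Y,Z] = ((-1.2)·(1.4) + (0.8)·(2.4) + (-0.2)·(-2.6) + (-0.2)·(2.4) + (0.8)·(-3.6)) / 4 = -2.6/4 = -0.65
  s[Z,Z] = ((1.4)·(1.4) + (2.4)·(2.4) + (-2.6)·(-2.6) + (2.4)·(2.4) + (-3.6)·(-3.6)) / 4 = 33.2/4 = 8.3
  Sample standard deviations s_i = √(s[i,i]):
  s(X) = √(1.7) = 1.3038
  s(Y) = √(0.7) = 0.8367
  s(Z) = √(8.3) = 2.881

Step 3 — r_{ij} = s_{ij} / (s_i · s_j):
  r[X,X] = 1 (diagonal).
  r[X,Y] = 0.8 / (1.3038 · 0.8367) = 0.8 / 1.0909 = 0.7334
  r[X,Z] = -1.85 / (1.3038 · 2.881) = -1.85 / 3.7563 = -0.4925
  r[Y,Y] = 1 (diagonal).
  r[Y,Z] = -0.65 / (0.8367 · 2.881) = -0.65 / 2.4104 = -0.2697
  r[Z,Z] = 1 (diagonal).

R is symmetric with unit diagonal. Assembling:

R = [[1, 0.7334, -0.4925],
 [0.7334, 1, -0.2697],
 [-0.4925, -0.2697, 1]]


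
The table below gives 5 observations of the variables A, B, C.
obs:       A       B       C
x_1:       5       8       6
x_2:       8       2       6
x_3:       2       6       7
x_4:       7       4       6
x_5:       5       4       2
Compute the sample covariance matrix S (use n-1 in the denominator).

Step 1 — column means:
  mean(A) = (5 + 8 + 2 + 7 + 5) / 5 = 27/5 = 5.4
  mean(B) = (8 + 2 + 6 + 4 + 4) / 5 = 24/5 = 4.8
  mean(C) = (6 + 6 + 7 + 6 + 2) / 5 = 27/5 = 5.4

Step 2 — sample covariance S[i,j] = (1/(n-1)) · Σ_k (x_{k,i} - mean_i) · (x_{k,j} - mean_j), with n-1 = 4.
  S[A,A] = ((-0.4)·(-0.4) + (2.6)·(2.6) + (-3.4)·(-3.4) + (1.6)·(1.6) + (-0.4)·(-0.4)) / 4 = 21.2/4 = 5.3
  S[A,B] = ((-0.4)·(3.2) + (2.6)·(-2.8) + (-3.4)·(1.2) + (1.6)·(-0.8) + (-0.4)·(-0.8)) / 4 = -13.6/4 = -3.4
  S[A,C] = ((-0.4)·(0.6) + (2.6)·(0.6) + (-3.4)·(1.6) + (1.6)·(0.6) + (-0.4)·(-3.4)) / 4 = -1.8/4 = -0.45
  S[B,B] = ((3.2)·(3.2) + (-2.8)·(-2.8) + (1.2)·(1.2) + (-0.8)·(-0.8) + (-0.8)·(-0.8)) / 4 = 20.8/4 = 5.2
  S[B,C] = ((3.2)·(0.6) + (-2.8)·(0.6) + (1.2)·(1.6) + (-0.8)·(0.6) + (-0.8)·(-3.4)) / 4 = 4.4/4 = 1.1
  S[C,C] = ((0.6)·(0.6) + (0.6)·(0.6) + (1.6)·(1.6) + (0.6)·(0.6) + (-3.4)·(-3.4)) / 4 = 15.2/4 = 3.8

S is symmetric (S[j,i] = S[i,j]). Assembling:

S = [[5.3, -3.4, -0.45],
 [-3.4, 5.2, 1.1],
 [-0.45, 1.1, 3.8]]


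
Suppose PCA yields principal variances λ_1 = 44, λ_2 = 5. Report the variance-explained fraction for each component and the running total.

Step 1 — total variance = trace(Sigma) = Σ λ_i = 44 + 5 = 49.

Step 2 — fraction explained by component i = λ_i / Σ λ:
  PC1: 44/49 = 0.898
  PC2: 5/49 = 0.102

Step 3 — cumulative fraction after k components = (λ_1 + ... + λ_k) / Σ λ:
  k = 1: 44/49 = 0.898
  k = 2: (44 + 5)/49 = 49/49 = 1

Summary (fraction, with percent):

explained: PC1 0.898 (89.8%), PC2 0.102 (10.2%);  cumulative: 0.898, 1


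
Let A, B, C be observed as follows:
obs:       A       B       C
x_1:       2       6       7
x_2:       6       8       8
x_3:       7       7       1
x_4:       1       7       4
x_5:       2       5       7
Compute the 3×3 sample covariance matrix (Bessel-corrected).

Step 1 — column means:
  mean(A) = (2 + 6 + 7 + 1 + 2) / 5 = 18/5 = 3.6
  mean(B) = (6 + 8 + 7 + 7 + 5) / 5 = 33/5 = 6.6
  mean(C) = (7 + 8 + 1 + 4 + 7) / 5 = 27/5 = 5.4

Step 2 — sample covariance S[i,j] = (1/(n-1)) · Σ_k (x_{k,i} - mean_i) · (x_{k,j} - mean_j), with n-1 = 4.
  S[A,A] = ((-1.6)·(-1.6) + (2.4)·(2.4) + (3.4)·(3.4) + (-2.6)·(-2.6) + (-1.6)·(-1.6)) / 4 = 29.2/4 = 7.3
  S[A,B] = ((-1.6)·(-0.6) + (2.4)·(1.4) + (3.4)·(0.4) + (-2.6)·(0.4) + (-1.6)·(-1.6)) / 4 = 7.2/4 = 1.8
  S[A,C] = ((-1.6)·(1.6) + (2.4)·(2.6) + (3.4)·(-4.4) + (-2.6)·(-1.4) + (-1.6)·(1.6)) / 4 = -10.2/4 = -2.55
  S[B,B] = ((-0.6)·(-0.6) + (1.4)·(1.4) + (0.4)·(0.4) + (0.4)·(0.4) + (-1.6)·(-1.6)) / 4 = 5.2/4 = 1.3
  S[B,C] = ((-0.6)·(1.6) + (1.4)·(2.6) + (0.4)·(-4.4) + (0.4)·(-1.4) + (-1.6)·(1.6)) / 4 = -2.2/4 = -0.55
  S[C,C] = ((1.6)·(1.6) + (2.6)·(2.6) + (-4.4)·(-4.4) + (-1.4)·(-1.4) + (1.6)·(1.6)) / 4 = 33.2/4 = 8.3

S is symmetric (S[j,i] = S[i,j]). Assembling:

S = [[7.3, 1.8, -2.55],
 [1.8, 1.3, -0.55],
 [-2.55, -0.55, 8.3]]


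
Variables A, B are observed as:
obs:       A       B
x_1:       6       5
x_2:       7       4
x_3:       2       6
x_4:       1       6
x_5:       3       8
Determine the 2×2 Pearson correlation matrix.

Step 1 — column means:
  mean(A) = (6 + 7 + 2 + 1 + 3) / 5 = 19/5 = 3.8
  mean(B) = (5 + 4 + 6 + 6 + 8) / 5 = 29/5 = 5.8

Step 2 — sample variances and covariances s[i,j] = (1/(n-1)) · Σ_k (x_{k,i} - mean_i) · (x_{k,j} - mean_j), with n-1 = 4:
  s[A,A] = ((2.2)·(2.2) + (3.2)·(3.2) + (-1.8)·(-1.8) + (-2.8)·(-2.8) + (-0.8)·(-0.8)) / 4 = 26.8/4 = 6.7
  s[A,B] = ((2.2)·(-0.8) + (3.2)·(-1.8) + (-1.8)·(0.2) + (-2.8)·(0.2) + (-0.8)·(2.2)) / 4 = -10.2/4 = -2.55
  s[B,B] = ((-0.8)·(-0.8) + (-1.8)·(-1.8) + (0.2)·(0.2) + (0.2)·(0.2) + (2.2)·(2.2)) / 4 = 8.8/4 = 2.2
  Sample standard deviations s_i = √(s[i,i]):
  s(A) = √(6.7) = 2.5884
  s(B) = √(2.2) = 1.4832

Step 3 — r_{ij} = s_{ij} / (s_i · s_j):
  r[A,A] = 1 (diagonal).
  r[A,B] = -2.55 / (2.5884 · 1.4832) = -2.55 / 3.8393 = -0.6642
  r[B,B] = 1 (diagonal).

R is symmetric with unit diagonal. Assembling:

R = [[1, -0.6642],
 [-0.6642, 1]]


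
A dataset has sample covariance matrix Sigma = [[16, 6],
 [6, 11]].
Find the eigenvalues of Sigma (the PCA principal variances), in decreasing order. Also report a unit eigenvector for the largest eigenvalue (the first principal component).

Step 1 — characteristic polynomial of 2×2 Sigma:
  det(Sigma - λI) = λ² - trace · λ + det = 0.
  trace = 16 + 11 = 27, det = 16·11 - (6)² = 140.
Step 2 — discriminant:
  Δ = trace² - 4·det = 729 - 560 = 169.
Step 3 — eigenvalues:
  λ = (trace ± √Δ)/2 = (27 ± 13)/2,
  λ_1 = 20,  λ_2 = 7.

Step 4 — unit eigenvector for λ_1: solve (Sigma - λ_1 I)v = 0. First row:
  (16 - 20)·v_x + (6)·v_y = 0, i.e. (-4)·v_x + (6)·v_y = 0,
  so v ∝ (b, λ_1 - a) = (6, 4) = u.
  ||u|| = √((6)² + (4)²) = √(52) ≈ 7.2111,
  v_1 = u/||u|| ≈ (0.8321, 0.5547) (||v_1|| = 1).

λ_1 = 20,  λ_2 = 7;  v_1 ≈ (0.8321, 0.5547)


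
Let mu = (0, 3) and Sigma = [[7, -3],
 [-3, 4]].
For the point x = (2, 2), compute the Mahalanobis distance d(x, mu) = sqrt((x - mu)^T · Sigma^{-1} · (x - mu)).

Step 1 — centre the observation: (x - mu) = (2, -1).

Step 2 — invert Sigma. det(Sigma) = 7·4 - (-3)² = 19.
  Sigma^{-1} = (1/det) · [[d, -b], [-b, a]] = [[0.2105, 0.1579],
 [0.1579, 0.3684]].

Step 3 — form the quadratic (x - mu)^T · Sigma^{-1} · (x - mu):
  Sigma^{-1} · (x - mu) = (0.2632, -0.0526).
  (x - mu)^T · [Sigma^{-1} · (x - mu)] = (2)·(0.2632) + (-1)·(-0.0526) = 0.5789.

Step 4 — take square root: d = √(0.5789) ≈ 0.7609.

d(x, mu) = √(0.5789) ≈ 0.7609


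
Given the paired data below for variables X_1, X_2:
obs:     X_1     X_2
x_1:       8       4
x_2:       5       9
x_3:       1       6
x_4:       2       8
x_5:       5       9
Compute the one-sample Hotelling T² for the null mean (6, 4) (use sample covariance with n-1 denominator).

Step 1 — sample mean vector:
  mean(X_1) = (8 + 5 + 1 + 2 + 5) / 5 = 21/5 = 4.2
  mean(X_2) = (4 + 9 + 6 + 8 + 9) / 5 = 36/5 = 7.2
  x̄ = (4.2, 7.2),  deviation x̄ - mu_0 = (4.2, 7.2) - (6, 4) = (-1.8, 3.2).

Step 2 — sample covariance matrix, S[i,j] = (1/(n-1)) · Σ_k (x_{k,i} - mean_i) · (x_{k,j} - mean_j), divisor n-1 = 4:
  S[X_1,X_1] = ((3.8)·(3.8) + (0.8)·(0.8) + (-3.2)·(-3.2) + (-2.2)·(-2.2) + (0.8)·(0.8)) / 4 = 30.8/4 = 7.7
  S[X_1,X_2] = ((3.8)·(-3.2) + (0.8)·(1.8) + (-3.2)·(-1.2) + (-2.2)·(0.8) + (0.8)·(1.8)) / 4 = -7.2/4 = -1.8
  S[X_2,X_2] = ((-3.2)·(-3.2) + (1.8)·(1.8) + (-1.2)·(-1.2) + (0.8)·(0.8) + (1.8)·(1.8)) / 4 = 18.8/4 = 4.7
  S = [[7.7, -1.8],
 [-1.8, 4.7]].

Step 3 — invert S. det(S) = 7.7·4.7 - (-1.8)² = 32.95.
  S^{-1} = (1/det) · [[d, -b], [-b, a]] = [[0.1426, 0.0546],
 [0.0546, 0.2337]].

Step 4 — quadratic form (x̄ - mu_0)^T · S^{-1} · (x̄ - mu_0):
  S^{-1} · (x̄ - mu_0) = (-0.0819, 0.6495),
  (x̄ - mu_0)^T · [...] = (-1.8)·(-0.0819) + (3.2)·(0.6495) = 2.2258.

Step 5 — scale by n: T² = 5 · 2.2258 = 11.129.

T² ≈ 11.129


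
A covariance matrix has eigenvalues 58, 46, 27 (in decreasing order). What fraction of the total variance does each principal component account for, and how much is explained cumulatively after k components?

Step 1 — total variance = trace(Sigma) = Σ λ_i = 58 + 46 + 27 = 131.

Step 2 — fraction explained by component i = λ_i / Σ λ:
  PC1: 58/131 = 0.4427
  PC2: 46/131 = 0.3511
  PC3: 27/131 = 0.2061

Step 3 — cumulative fraction after k components = (λ_1 + ... + λ_k) / Σ λ:
  k = 1: 58/131 = 0.4427
  k = 2: (58 + 46)/131 = 104/131 = 0.7939
  k = 3: (58 + 46 + 27)/131 = 131/131 = 1

Summary (fraction, with percent):

explained: PC1 0.4427 (44.27%), PC2 0.3511 (35.11%), PC3 0.2061 (20.61%);  cumulative: 0.4427, 0.7939, 1


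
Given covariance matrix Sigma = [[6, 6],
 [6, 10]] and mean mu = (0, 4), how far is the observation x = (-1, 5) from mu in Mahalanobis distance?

Step 1 — centre the observation: (x - mu) = (-1, 1).

Step 2 — invert Sigma. det(Sigma) = 6·10 - (6)² = 24.
  Sigma^{-1} = (1/det) · [[d, -b], [-b, a]] = [[0.4167, -0.25],
 [-0.25, 0.25]].

Step 3 — form the quadratic (x - mu)^T · Sigma^{-1} · (x - mu):
  Sigma^{-1} · (x - mu) = (-0.6667, 0.5).
  (x - mu)^T · [Sigma^{-1} · (x - mu)] = (-1)·(-0.6667) + (1)·(0.5) = 1.1667.

Step 4 — take square root: d = √(1.1667) ≈ 1.0801.

d(x, mu) = √(1.1667) ≈ 1.0801


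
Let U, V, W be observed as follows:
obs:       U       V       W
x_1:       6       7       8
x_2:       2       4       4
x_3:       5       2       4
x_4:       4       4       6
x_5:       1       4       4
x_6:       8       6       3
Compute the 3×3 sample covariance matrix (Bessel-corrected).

Step 1 — column means:
  mean(U) = (6 + 2 + 5 + 4 + 1 + 8) / 6 = 26/6 = 4.3333
  mean(V) = (7 + 4 + 2 + 4 + 4 + 6) / 6 = 27/6 = 4.5
  mean(W) = (8 + 4 + 4 + 6 + 4 + 3) / 6 = 29/6 = 4.8333

Step 2 — sample covariance S[i,j] = (1/(n-1)) · Σ_k (x_{k,i} - mean_i) · (x_{k,j} - mean_j), with n-1 = 5.
  S[U,U] = ((1.6667)·(1.6667) + (-2.3333)·(-2.3333) + (0.6667)·(0.6667) + (-0.3333)·(-0.3333) + (-3.3333)·(-3.3333) + (3.6667)·(3.6667)) / 5 = 33.3333/5 = 6.6667
  S[U,V] = ((1.6667)·(2.5) + (-2.3333)·(-0.5) + (0.6667)·(-2.5) + (-0.3333)·(-0.5) + (-3.3333)·(-0.5) + (3.6667)·(1.5)) / 5 = 11/5 = 2.2
  S[U,W] = ((1.6667)·(3.1667) + (-2.3333)·(-0.8333) + (0.6667)·(-0.8333) + (-0.3333)·(1.1667) + (-3.3333)·(-0.8333) + (3.6667)·(-1.8333)) / 5 = 2.3333/5 = 0.4667
  S[V,V] = ((2.5)·(2.5) + (-0.5)·(-0.5) + (-2.5)·(-2.5) + (-0.5)·(-0.5) + (-0.5)·(-0.5) + (1.5)·(1.5)) / 5 = 15.5/5 = 3.1
  S[V,W] = ((2.5)·(3.1667) + (-0.5)·(-0.8333) + (-2.5)·(-0.8333) + (-0.5)·(1.1667) + (-0.5)·(-0.8333) + (1.5)·(-1.8333)) / 5 = 7.5/5 = 1.5
  S[W,W] = ((3.1667)·(3.1667) + (-0.8333)·(-0.8333) + (-0.8333)·(-0.8333) + (1.1667)·(1.1667) + (-0.8333)·(-0.8333) + (-1.8333)·(-1.8333)) / 5 = 16.8333/5 = 3.3667

S is symmetric (S[j,i] = S[i,j]). Assembling:

S = [[6.6667, 2.2, 0.4667],
 [2.2, 3.1, 1.5],
 [0.4667, 1.5, 3.3667]]


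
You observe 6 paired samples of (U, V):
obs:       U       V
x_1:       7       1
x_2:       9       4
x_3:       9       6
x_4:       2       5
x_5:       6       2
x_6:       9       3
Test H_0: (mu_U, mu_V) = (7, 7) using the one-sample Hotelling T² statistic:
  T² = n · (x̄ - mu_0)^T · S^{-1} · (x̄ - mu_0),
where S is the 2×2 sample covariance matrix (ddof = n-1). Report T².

Step 1 — sample mean vector:
  mean(U) = (7 + 9 + 9 + 2 + 6 + 9) / 6 = 42/6 = 7
  mean(V) = (1 + 4 + 6 + 5 + 2 + 3) / 6 = 21/6 = 3.5
  x̄ = (7, 3.5),  deviation x̄ - mu_0 = (7, 3.5) - (7, 7) = (0, -3.5).

Step 2 — sample covariance matrix, S[i,j] = (1/(n-1)) · Σ_k (x_{k,i} - mean_i) · (x_{k,j} - mean_j), divisor n-1 = 5:
  S[U,U] = ((0)·(0) + (2)·(2) + (2)·(2) + (-5)·(-5) + (-1)·(-1) + (2)·(2)) / 5 = 38/5 = 7.6
  S[U,V] = ((0)·(-2.5) + (2)·(0.5) + (2)·(2.5) + (-5)·(1.5) + (-1)·(-1.5) + (2)·(-0.5)) / 5 = -1/5 = -0.2
  S[V,V] = ((-2.5)·(-2.5) + (0.5)·(0.5) + (2.5)·(2.5) + (1.5)·(1.5) + (-1.5)·(-1.5) + (-0.5)·(-0.5)) / 5 = 17.5/5 = 3.5
  S = [[7.6, -0.2],
 [-0.2, 3.5]].

Step 3 — invert S. det(S) = 7.6·3.5 - (-0.2)² = 26.56.
  S^{-1} = (1/det) · [[d, -b], [-b, a]] = [[0.1318, 0.0075],
 [0.0075, 0.2861]].

Step 4 — quadratic form (x̄ - mu_0)^T · S^{-1} · (x̄ - mu_0):
  S^{-1} · (x̄ - mu_0) = (-0.0264, -1.0015),
  (x̄ - mu_0)^T · [...] = (0)·(-0.0264) + (-3.5)·(-1.0015) = 3.5053.

Step 5 — scale by n: T² = 6 · 3.5053 = 21.0316.

T² ≈ 21.0316
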